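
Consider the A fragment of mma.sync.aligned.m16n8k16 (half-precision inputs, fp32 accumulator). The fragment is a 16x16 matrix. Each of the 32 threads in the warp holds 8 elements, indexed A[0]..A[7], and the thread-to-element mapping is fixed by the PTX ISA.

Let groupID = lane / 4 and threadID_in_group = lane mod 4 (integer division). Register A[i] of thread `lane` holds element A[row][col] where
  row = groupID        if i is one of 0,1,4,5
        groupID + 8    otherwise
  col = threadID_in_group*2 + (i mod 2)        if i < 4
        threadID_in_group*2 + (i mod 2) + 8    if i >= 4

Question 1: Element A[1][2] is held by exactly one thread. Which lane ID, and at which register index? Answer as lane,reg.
r=1→G=1,rhi=0  c=2→chi=0,T=1,p=0
L=1*4+1=5  i=0*4+0*2+0=0

5,0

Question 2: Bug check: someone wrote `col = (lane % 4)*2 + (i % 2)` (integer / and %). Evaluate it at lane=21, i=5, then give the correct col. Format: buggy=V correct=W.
buggy=3 correct=11

`(lane % 4)*2 + (i % 2)`[21,5]->3
lane 21: g=5 (21/4), t=1 (21%4)
i=5: r=5+0=5, c=1*2+1+8=11
col: 3 vs 11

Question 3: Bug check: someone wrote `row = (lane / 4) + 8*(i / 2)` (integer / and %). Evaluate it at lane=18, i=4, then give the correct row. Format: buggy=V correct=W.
buggy=20 correct=4

`(lane / 4) + 8*(i / 2)`[18,4]=>20
L=18=>grp=18>>2=4, tig=18&3=2
[4]=>row 4+0=4  col 2·2+0+8=12
row: 20 vs 4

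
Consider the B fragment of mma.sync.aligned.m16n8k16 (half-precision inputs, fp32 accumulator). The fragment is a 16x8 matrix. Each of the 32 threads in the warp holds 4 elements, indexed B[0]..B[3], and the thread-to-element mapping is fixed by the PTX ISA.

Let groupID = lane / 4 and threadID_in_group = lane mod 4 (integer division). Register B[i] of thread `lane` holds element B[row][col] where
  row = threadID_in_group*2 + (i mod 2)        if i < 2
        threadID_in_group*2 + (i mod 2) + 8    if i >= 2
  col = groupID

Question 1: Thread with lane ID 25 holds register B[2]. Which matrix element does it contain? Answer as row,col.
10,6

L=25⇒gr=25>>2=6, th=25&3=1
[2]⇒row 1·2+0+8=10  col gr=6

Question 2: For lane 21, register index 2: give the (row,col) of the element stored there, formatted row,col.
10,5

lane 21->21/4=5, 21 mod 4=1
i=2  r:2·1+0+8->10  c:5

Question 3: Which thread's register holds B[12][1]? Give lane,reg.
6,2

c:1=>grp=1  r:12=>rB=1,tig=2,lo=0
L=1*4+2=6  i=1*2+0=2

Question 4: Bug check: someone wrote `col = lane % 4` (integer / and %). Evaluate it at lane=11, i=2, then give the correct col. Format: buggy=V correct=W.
buggy=3 correct=2

`lane % 4`[11,2]=>3
lane 11: grp=2 (11/4), tig=3 (11%4)
i=2: r=3*2+0+8=14, c=grp=2
col: 3 vs 2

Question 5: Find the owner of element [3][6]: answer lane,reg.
25,1

c: 6->gid=6  r: 3->r8=0,tid=1,i&1=1
L=6*4+1=25  i=0*2+1=1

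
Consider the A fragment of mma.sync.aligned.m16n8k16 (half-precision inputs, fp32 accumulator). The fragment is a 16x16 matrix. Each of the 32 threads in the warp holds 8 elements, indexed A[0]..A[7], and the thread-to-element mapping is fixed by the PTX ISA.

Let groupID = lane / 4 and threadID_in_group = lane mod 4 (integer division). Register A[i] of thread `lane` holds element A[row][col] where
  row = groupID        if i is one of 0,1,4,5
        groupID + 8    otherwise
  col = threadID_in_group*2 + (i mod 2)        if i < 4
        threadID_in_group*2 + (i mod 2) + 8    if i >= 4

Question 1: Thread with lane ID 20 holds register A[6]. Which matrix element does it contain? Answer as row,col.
L=20->g=20>>2=5, t=20&3=0
[6]->row 5+8=13  col 0·2+0+8=8

13,8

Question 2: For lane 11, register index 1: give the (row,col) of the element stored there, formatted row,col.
11: G=2,T=3
[1] (2+0,3*2+1+0) = (2,7)

2,7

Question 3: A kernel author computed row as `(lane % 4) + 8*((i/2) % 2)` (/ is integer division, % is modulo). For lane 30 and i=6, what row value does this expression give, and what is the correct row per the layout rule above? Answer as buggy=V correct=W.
`(lane % 4) + 8*((i/2) % 2)`[30,6]→10
lane 30: G=7 (30/4), T=2 (30%4)
i=6: r=7+8=15, c=2*2+0+8=12
row: 10 vs 15

buggy=10 correct=15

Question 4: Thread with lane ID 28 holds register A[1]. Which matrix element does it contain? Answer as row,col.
7,1

L=28->gid=28>>2=7, tid=28&3=0
[1]->row 7+0=7  col 0·2+1+0=1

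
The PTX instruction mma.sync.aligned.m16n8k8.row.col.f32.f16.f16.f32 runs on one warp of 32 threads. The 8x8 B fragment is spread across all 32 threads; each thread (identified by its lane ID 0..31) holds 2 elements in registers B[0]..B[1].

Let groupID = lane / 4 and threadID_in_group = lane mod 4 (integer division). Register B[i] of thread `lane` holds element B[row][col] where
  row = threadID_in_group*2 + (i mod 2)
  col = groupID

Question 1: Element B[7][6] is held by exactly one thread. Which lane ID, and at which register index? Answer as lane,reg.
c=6⇒gr=6  r=7⇒th=3,odd=1
L=6*4+3=27  i=1=1

27,1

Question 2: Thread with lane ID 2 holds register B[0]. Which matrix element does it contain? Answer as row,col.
lane 2: gr=0 (2/4), th=2 (2%4)
i=0: r=2*2+0=4, c=gr=0

4,0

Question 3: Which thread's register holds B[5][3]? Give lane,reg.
14,1

c: 3->gid=3  r: 5->tid=2,i&1=1
L=3*4+2=14  i=1=1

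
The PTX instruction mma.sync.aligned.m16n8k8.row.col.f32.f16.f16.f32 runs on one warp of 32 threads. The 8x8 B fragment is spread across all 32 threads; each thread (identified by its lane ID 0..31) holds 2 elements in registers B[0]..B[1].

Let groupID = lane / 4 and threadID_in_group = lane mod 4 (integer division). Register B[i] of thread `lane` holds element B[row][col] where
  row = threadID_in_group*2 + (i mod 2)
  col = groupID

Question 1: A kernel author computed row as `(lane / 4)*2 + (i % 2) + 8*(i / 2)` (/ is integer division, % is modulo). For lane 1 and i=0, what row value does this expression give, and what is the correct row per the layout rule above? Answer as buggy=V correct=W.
buggy=0 correct=2

`(lane / 4)*2 + (i % 2) + 8*(i / 2)`[1,0]->0
lane 1->1/4=0, 1 mod 4=1
i=0  r:2·1+0->2  c:0
row: 0 vs 2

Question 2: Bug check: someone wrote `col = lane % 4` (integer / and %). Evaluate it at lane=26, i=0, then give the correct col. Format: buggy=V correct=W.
buggy=2 correct=6

`lane % 4`[26,0]=>2
lane 26=>26/4=6, 26 mod 4=2
i=0  r:2·2+0=>4  c:6
col: 2 vs 6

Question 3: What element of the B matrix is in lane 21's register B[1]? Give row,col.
21: gid=5,tid=1
[1] (1*2+1,5) = (3,5)

3,5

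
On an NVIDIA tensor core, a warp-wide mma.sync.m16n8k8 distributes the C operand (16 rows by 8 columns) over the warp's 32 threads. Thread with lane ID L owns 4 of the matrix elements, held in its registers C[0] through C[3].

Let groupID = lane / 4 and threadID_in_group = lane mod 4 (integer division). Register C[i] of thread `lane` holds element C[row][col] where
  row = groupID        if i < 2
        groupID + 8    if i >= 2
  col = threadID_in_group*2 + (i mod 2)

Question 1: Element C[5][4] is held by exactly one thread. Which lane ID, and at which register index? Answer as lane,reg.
22,0

r:5=>grp=5,rB=0  c:4=>tig=2,lo=0
L=5*4+2=22  i=0*2+0=0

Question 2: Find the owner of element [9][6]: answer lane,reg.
7,2

r=9->g=1,rb=1  c=6->t=3,b0=0
L=1*4+3=7  i=1*2+0=2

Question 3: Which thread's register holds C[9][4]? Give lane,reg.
r: 9->gid=1,r8=1  c: 4->tid=2,i&1=0
L=1*4+2=6  i=1*2+0=2

6,2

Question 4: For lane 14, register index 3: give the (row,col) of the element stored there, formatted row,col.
11,5

L=14→G=14>>2=3, T=14&3=2
[3]→row 3+8=11  col 2·2+1=5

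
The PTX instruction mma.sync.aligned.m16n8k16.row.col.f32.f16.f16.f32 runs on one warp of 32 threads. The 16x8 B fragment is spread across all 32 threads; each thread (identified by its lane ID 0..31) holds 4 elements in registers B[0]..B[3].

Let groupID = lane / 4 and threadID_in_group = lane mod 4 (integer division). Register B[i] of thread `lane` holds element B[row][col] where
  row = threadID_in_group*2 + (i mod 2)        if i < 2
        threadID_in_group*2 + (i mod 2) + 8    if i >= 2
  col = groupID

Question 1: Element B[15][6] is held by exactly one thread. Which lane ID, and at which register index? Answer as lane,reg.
27,3

c: 6->gid=6  r: 15->r8=1,tid=3,i&1=1
L=6*4+3=27  i=1*2+1=3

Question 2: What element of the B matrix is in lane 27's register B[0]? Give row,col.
6,6

lane 27: G=6 (27/4), T=3 (27%4)
i=0: r=3*2+0+0=6, c=G=6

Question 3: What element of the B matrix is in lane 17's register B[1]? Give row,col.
3,4

lane 17⇒17/4=4, 17 mod 4=1
i=1  r:2·1+1+0⇒3  c:4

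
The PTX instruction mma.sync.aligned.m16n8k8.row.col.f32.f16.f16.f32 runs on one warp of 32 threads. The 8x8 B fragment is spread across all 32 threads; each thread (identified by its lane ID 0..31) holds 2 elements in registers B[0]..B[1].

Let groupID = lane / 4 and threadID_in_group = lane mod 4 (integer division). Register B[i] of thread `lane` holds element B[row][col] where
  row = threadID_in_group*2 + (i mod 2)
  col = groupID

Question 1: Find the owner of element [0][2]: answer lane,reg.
c: 2->gid=2  r: 0->tid=0,i&1=0
L=2*4+0=8  i=0=0

8,0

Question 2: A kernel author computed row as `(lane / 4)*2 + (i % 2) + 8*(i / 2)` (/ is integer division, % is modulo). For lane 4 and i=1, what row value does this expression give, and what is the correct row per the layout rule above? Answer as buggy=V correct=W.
`(lane / 4)*2 + (i % 2) + 8*(i / 2)`[4,1]→3
4: G=1,T=0
[1] (0*2+1,1) = (1,1)
row: 3 vs 1

buggy=3 correct=1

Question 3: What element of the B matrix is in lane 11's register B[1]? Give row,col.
7,2

L=11->gid=11>>2=2, tid=11&3=3
[1]->row 3·2+1=7  col gid=2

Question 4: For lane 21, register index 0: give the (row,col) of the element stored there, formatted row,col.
lane 21⇒21/4=5, 21 mod 4=1
i=0  r:2·1+0⇒2  c:5

2,5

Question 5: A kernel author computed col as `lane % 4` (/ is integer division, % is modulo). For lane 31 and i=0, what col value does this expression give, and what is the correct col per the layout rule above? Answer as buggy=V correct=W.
`lane % 4`[31,0]→3
lane 31: G=7 (31/4), T=3 (31%4)
i=0: r=3*2+0=6, c=G=7
col: 3 vs 7

buggy=3 correct=7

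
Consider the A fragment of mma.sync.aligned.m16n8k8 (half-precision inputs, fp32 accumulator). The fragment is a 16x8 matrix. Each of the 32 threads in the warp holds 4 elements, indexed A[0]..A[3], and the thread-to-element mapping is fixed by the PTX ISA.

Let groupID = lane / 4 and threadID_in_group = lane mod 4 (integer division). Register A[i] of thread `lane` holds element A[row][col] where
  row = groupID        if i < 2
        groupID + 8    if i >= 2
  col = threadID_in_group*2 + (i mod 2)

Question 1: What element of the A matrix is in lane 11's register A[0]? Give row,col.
2,6

11: gr=2,th=3
[0] (2+0,3*2+0) = (2,6)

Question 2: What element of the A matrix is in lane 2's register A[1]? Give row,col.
lane 2->2/4=0, 2 mod 4=2
i=1  r:0+0->0  c:2·2+1->5

0,5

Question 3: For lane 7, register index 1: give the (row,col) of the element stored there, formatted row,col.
1,7

lane 7: grp=1 (7/4), tig=3 (7%4)
i=1: r=1+0=1, c=3*2+1=7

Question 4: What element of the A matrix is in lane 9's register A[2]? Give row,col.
9: g=2,t=1
[2] (2+8,1*2+0) = (10,2)

10,2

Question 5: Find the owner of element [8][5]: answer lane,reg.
r=8⇒gr=0,Rb=1  c=5⇒th=2,odd=1
L=0*4+2=2  i=1*2+1=3

2,3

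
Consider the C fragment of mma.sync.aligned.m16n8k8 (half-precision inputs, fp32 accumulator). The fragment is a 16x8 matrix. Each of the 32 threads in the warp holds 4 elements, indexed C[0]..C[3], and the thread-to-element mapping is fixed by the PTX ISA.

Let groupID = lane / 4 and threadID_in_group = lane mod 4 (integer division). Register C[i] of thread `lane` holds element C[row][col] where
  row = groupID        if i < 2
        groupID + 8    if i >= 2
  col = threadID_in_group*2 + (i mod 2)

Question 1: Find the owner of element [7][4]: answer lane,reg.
r:7=>grp=7,rB=0  c:4=>tig=2,lo=0
L=7*4+2=30  i=0*2+0=0

30,0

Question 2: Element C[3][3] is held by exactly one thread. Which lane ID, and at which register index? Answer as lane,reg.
r=3->g=3,rb=0  c=3->t=1,b0=1
L=3*4+1=13  i=0*2+1=1

13,1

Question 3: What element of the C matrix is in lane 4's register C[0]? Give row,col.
1,0

lane 4→4/4=1, 4 mod 4=0
i=0  r:1+0→1  c:2·0+0→0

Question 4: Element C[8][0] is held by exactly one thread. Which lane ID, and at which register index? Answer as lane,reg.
0,2

r:8=>grp=0,rB=1  c:0=>tig=0,lo=0
L=0*4+0=0  i=1*2+0=2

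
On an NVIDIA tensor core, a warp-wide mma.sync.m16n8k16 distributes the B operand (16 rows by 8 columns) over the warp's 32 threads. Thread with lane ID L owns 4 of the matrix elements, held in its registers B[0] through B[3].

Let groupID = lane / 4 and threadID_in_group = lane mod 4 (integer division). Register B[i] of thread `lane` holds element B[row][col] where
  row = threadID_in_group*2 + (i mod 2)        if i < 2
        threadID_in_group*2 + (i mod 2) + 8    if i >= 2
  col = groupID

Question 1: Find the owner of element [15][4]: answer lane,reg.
19,3

c=4⇒gr=4  r=15⇒Rb=1,th=3,odd=1
L=4*4+3=19  i=1*2+1=3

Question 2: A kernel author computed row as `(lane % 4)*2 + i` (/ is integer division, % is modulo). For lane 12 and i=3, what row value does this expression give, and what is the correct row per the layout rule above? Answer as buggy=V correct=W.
`(lane % 4)*2 + i`[12,3]→3
lane 12: G=3 (12/4), T=0 (12%4)
i=3: r=0*2+1+8=9, c=G=3
row: 3 vs 9

buggy=3 correct=9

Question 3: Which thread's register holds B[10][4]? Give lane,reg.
c=4⇒gr=4  r=10⇒Rb=1,th=1,odd=0
L=4*4+1=17  i=1*2+0=2

17,2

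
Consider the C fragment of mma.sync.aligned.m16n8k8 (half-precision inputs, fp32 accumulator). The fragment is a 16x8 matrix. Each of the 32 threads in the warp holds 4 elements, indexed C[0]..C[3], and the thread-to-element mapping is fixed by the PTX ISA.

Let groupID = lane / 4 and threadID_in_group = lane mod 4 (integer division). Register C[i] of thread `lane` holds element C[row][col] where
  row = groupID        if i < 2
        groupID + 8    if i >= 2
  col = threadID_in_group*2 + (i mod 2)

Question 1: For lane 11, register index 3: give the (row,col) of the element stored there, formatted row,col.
10,7

lane 11→11/4=2, 11 mod 4=3
i=3  r:2+8→10  c:2·3+1→7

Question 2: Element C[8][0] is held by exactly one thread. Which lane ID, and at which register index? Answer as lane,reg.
r=8->g=0,rb=1  c=0->t=0,b0=0
L=0*4+0=0  i=1*2+0=2

0,2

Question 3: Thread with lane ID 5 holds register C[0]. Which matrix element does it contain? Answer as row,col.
lane 5->5/4=1, 5 mod 4=1
i=0  r:1+0->1  c:2·1+0->2

1,2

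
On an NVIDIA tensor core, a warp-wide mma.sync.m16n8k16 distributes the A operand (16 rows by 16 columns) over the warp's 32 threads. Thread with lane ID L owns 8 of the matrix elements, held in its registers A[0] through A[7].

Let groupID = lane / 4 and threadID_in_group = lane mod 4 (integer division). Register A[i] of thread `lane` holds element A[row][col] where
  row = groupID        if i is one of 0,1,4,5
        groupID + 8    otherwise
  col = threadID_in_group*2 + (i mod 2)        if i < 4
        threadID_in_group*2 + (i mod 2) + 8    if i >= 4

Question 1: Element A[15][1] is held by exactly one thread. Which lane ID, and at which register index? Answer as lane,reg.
r=15→G=7,rhi=1  c=1→chi=0,T=0,p=1
L=7*4+0=28  i=0*4+1*2+1=3

28,3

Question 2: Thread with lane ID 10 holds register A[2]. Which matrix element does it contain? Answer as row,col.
10,4

lane 10→10/4=2, 10 mod 4=2
i=2  r:2+8→10  c:2·2+0+0→4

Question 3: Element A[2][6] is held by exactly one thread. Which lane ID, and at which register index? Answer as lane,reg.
r=2⇒gr=2,Rb=0  c=6⇒Cb=0,th=3,odd=0
L=2*4+3=11  i=0*4+0*2+0=0

11,0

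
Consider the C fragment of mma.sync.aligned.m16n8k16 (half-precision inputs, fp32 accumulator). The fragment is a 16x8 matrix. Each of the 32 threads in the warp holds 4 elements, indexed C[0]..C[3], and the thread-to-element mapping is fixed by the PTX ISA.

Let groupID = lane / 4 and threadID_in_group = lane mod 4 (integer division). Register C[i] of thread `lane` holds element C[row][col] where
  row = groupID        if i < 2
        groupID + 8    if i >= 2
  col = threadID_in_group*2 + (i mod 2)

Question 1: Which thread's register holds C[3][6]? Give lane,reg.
15,0

r:3=>grp=3,rB=0  c:6=>tig=3,lo=0
L=3*4+3=15  i=0*2+0=0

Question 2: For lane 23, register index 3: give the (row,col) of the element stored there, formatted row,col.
13,7

L=23->g=23>>2=5, t=23&3=3
[3]->row 5+8=13  col 3·2+1=7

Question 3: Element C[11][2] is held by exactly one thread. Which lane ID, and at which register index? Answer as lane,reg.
13,2

r=11->g=3,rb=1  c=2->t=1,b0=0
L=3*4+1=13  i=1*2+0=2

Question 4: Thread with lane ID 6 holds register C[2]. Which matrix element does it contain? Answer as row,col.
lane 6: g=1 (6/4), t=2 (6%4)
i=2: r=1+8=9, c=2*2+0=4

9,4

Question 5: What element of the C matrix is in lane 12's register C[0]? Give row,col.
lane 12: g=3 (12/4), t=0 (12%4)
i=0: r=3+0=3, c=0*2+0=0

3,0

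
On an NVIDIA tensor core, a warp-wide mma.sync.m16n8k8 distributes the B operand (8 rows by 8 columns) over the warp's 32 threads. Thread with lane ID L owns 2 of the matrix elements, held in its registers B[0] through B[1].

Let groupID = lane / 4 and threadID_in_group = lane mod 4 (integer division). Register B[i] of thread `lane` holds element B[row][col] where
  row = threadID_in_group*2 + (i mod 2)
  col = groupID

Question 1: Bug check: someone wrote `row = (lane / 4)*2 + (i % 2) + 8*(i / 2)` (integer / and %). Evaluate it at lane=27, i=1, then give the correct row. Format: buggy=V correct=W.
buggy=13 correct=7

`(lane / 4)*2 + (i % 2) + 8*(i / 2)`[27,1]->13
lane 27->27/4=6, 27 mod 4=3
i=1  r:2·3+1->7  c:6
row: 13 vs 7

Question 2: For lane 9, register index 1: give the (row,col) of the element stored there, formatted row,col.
lane 9: g=2 (9/4), t=1 (9%4)
i=1: r=1*2+1=3, c=g=2

3,2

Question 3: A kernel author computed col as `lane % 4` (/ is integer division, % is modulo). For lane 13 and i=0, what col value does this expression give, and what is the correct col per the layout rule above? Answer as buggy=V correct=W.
`lane % 4`[13,0]->1
lane 13: gid=3 (13/4), tid=1 (13%4)
i=0: r=1*2+0=2, c=gid=3
col: 1 vs 3

buggy=1 correct=3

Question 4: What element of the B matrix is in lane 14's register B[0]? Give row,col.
L=14->g=14>>2=3, t=14&3=2
[0]->row 2·2+0=4  col g=3

4,3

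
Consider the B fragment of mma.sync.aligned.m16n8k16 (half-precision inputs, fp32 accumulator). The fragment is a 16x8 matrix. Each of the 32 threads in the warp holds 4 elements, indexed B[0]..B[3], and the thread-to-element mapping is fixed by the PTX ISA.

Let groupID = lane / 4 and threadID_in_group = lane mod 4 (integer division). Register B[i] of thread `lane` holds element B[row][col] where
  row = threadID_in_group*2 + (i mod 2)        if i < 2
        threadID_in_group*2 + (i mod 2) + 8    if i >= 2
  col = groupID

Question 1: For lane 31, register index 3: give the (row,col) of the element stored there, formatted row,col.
15,7

31: gr=7,th=3
[3] (3*2+1+8,7) = (15,7)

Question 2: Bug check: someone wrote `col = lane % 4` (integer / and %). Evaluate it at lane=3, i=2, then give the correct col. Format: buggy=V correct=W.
`lane % 4`[3,2]=>3
lane 3: grp=0 (3/4), tig=3 (3%4)
i=2: r=3*2+0+8=14, c=grp=0
col: 3 vs 0

buggy=3 correct=0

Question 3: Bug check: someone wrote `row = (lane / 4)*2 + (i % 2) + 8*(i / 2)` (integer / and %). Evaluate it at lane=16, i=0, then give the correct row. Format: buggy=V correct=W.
`(lane / 4)*2 + (i % 2) + 8*(i / 2)`[16,0]⇒8
lane 16: gr=4 (16/4), th=0 (16%4)
i=0: r=0*2+0+0=0, c=gr=4
row: 8 vs 0

buggy=8 correct=0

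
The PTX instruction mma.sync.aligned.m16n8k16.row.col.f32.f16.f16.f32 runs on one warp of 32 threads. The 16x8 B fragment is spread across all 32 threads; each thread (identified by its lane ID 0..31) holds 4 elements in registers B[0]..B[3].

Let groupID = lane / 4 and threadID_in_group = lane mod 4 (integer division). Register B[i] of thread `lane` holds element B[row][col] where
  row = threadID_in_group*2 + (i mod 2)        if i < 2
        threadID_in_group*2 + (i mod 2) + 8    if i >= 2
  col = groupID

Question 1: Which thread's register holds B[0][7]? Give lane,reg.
28,0

c=7→G=7  r=0→rhi=0,T=0,p=0
L=7*4+0=28  i=0*2+0=0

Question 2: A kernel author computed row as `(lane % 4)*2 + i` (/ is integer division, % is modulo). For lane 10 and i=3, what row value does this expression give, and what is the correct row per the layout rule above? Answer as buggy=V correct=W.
buggy=7 correct=13

`(lane % 4)*2 + i`[10,3]->7
lane 10: g=2 (10/4), t=2 (10%4)
i=3: r=2*2+1+8=13, c=g=2
row: 7 vs 13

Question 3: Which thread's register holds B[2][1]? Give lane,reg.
c=1⇒gr=1  r=2⇒Rb=0,th=1,odd=0
L=1*4+1=5  i=0*2+0=0

5,0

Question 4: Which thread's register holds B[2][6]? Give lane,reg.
c=6->g=6  r=2->rb=0,t=1,b0=0
L=6*4+1=25  i=0*2+0=0

25,0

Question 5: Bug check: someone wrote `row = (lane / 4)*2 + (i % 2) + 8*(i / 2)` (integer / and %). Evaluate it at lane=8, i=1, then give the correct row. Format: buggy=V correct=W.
buggy=5 correct=1

`(lane / 4)*2 + (i % 2) + 8*(i / 2)`[8,1]=>5
L=8=>grp=8>>2=2, tig=8&3=0
[1]=>row 0·2+1+0=1  col grp=2
row: 5 vs 1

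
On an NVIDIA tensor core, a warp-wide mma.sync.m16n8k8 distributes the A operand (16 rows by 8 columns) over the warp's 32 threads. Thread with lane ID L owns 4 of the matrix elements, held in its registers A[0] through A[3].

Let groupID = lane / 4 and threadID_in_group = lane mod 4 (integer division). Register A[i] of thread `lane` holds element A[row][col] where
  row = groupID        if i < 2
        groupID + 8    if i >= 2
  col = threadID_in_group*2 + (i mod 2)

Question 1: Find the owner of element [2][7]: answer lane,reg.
r:2=>grp=2,rB=0  c:7=>tig=3,lo=1
L=2*4+3=11  i=0*2+1=1

11,1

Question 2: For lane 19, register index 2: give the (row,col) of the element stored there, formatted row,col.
12,6

lane 19: gr=4 (19/4), th=3 (19%4)
i=2: r=4+8=12, c=3*2+0=6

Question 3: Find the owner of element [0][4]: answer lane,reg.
2,0

r=0⇒gr=0,Rb=0  c=4⇒th=2,odd=0
L=0*4+2=2  i=0*2+0=0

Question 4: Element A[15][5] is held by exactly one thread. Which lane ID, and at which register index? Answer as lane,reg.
30,3

r=15→G=7,rhi=1  c=5→T=2,p=1
L=7*4+2=30  i=1*2+1=3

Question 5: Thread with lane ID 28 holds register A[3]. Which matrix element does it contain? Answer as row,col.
28: g=7,t=0
[3] (7+8,0*2+1) = (15,1)

15,1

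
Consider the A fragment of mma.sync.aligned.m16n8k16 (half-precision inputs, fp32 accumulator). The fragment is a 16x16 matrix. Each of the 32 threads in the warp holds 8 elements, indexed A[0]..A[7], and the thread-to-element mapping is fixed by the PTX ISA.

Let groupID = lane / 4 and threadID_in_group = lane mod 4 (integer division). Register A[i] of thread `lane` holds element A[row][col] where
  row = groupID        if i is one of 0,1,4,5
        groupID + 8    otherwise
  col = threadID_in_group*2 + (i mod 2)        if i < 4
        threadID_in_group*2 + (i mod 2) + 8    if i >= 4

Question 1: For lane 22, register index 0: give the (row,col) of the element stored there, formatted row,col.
5,4

lane 22: gid=5 (22/4), tid=2 (22%4)
i=0: r=5+0=5, c=2*2+0+0=4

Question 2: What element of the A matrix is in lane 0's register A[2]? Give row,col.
8,0

lane 0->0/4=0, 0 mod 4=0
i=2  r:0+8->8  c:2·0+0+0->0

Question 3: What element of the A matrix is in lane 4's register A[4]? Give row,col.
4: G=1,T=0
[4] (1+0,0*2+0+8) = (1,8)

1,8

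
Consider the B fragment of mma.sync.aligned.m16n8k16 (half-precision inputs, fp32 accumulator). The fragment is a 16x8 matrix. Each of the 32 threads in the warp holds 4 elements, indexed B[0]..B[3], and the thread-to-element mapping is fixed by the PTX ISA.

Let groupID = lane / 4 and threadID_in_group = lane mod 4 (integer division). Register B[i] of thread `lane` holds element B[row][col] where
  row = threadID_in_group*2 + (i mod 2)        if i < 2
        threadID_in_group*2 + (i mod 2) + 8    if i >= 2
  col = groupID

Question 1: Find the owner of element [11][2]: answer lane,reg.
c=2->g=2  r=11->rb=1,t=1,b0=1
L=2*4+1=9  i=1*2+1=3

9,3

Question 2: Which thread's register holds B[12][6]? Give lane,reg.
26,2

c=6→G=6  r=12→rhi=1,T=2,p=0
L=6*4+2=26  i=1*2+0=2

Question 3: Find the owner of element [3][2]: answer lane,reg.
9,1

c:2=>grp=2  r:3=>rB=0,tig=1,lo=1
L=2*4+1=9  i=0*2+1=1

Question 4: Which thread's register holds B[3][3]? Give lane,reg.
13,1

c:3=>grp=3  r:3=>rB=0,tig=1,lo=1
L=3*4+1=13  i=0*2+1=1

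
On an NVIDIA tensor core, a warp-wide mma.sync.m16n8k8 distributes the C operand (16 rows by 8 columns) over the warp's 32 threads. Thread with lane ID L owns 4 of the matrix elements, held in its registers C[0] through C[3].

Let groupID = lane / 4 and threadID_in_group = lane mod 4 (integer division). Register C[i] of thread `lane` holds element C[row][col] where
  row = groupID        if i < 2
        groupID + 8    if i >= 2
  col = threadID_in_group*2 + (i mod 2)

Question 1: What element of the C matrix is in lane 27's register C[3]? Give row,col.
L=27→G=27>>2=6, T=27&3=3
[3]→row 6+8=14  col 3·2+1=7

14,7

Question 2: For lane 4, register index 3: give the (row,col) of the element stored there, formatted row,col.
9,1

4: gr=1,th=0
[3] (1+8,0*2+1) = (9,1)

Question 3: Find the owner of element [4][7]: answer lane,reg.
19,1

r=4⇒gr=4,Rb=0  c=7⇒th=3,odd=1
L=4*4+3=19  i=0*2+1=1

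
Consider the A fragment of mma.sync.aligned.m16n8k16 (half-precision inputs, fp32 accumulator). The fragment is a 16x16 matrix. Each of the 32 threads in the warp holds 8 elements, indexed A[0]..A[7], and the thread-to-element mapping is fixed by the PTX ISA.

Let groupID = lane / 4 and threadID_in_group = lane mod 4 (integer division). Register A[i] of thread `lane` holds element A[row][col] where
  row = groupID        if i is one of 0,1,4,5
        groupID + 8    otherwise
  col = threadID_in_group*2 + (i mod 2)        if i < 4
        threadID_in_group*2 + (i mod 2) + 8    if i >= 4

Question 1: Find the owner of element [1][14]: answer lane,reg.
7,4

r: 1->gid=1,r8=0  c: 14->c8=1,tid=3,i&1=0
L=1*4+3=7  i=1*4+0*2+0=4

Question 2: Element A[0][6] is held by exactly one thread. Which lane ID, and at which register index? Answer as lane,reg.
3,0

r:0=>grp=0,rB=0  c:6=>cB=0,tig=3,lo=0
L=0*4+3=3  i=0*4+0*2+0=0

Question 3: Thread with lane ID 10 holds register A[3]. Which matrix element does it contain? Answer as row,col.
lane 10->10/4=2, 10 mod 4=2
i=3  r:2+8->10  c:2·2+1+0->5

10,5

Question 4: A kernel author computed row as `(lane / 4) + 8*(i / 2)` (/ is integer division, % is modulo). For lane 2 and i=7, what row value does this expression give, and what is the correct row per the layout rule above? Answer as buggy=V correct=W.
`(lane / 4) + 8*(i / 2)`[2,7]->24
lane 2->2/4=0, 2 mod 4=2
i=7  r:0+8->8  c:2·2+1+8->13
row: 24 vs 8

buggy=24 correct=8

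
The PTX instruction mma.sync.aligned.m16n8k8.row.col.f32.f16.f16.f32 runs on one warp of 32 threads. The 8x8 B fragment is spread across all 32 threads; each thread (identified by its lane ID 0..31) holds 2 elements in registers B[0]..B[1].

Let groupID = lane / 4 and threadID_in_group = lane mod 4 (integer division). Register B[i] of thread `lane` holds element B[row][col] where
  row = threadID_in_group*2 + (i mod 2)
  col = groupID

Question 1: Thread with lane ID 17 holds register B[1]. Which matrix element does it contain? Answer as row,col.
3,4

L=17⇒gr=17>>2=4, th=17&3=1
[1]⇒row 1·2+1=3  col gr=4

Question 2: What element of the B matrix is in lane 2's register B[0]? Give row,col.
L=2->gid=2>>2=0, tid=2&3=2
[0]->row 2·2+0=4  col gid=0

4,0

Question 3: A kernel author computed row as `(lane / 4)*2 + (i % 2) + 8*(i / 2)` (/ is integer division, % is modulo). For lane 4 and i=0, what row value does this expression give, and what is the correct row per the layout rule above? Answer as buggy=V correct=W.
`(lane / 4)*2 + (i % 2) + 8*(i / 2)`[4,0]=>2
lane 4: grp=1 (4/4), tig=0 (4%4)
i=0: r=0*2+0=0, c=grp=1
row: 2 vs 0

buggy=2 correct=0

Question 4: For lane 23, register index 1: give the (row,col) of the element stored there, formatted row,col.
7,5

lane 23⇒23/4=5, 23 mod 4=3
i=1  r:2·3+1⇒7  c:5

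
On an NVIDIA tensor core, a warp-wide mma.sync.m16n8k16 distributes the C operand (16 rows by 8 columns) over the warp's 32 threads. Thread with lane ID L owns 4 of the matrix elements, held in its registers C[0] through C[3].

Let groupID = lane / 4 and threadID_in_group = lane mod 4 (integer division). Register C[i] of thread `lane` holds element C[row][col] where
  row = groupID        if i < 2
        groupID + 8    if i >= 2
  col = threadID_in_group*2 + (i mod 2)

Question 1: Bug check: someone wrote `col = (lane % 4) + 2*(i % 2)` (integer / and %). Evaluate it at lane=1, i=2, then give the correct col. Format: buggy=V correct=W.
`(lane % 4) + 2*(i % 2)`[1,2]=>1
lane 1: grp=0 (1/4), tig=1 (1%4)
i=2: r=0+8=8, c=1*2+0=2
col: 1 vs 2

buggy=1 correct=2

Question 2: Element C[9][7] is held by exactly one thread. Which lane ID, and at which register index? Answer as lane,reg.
7,3

r=9⇒gr=1,Rb=1  c=7⇒th=3,odd=1
L=1*4+3=7  i=1*2+1=3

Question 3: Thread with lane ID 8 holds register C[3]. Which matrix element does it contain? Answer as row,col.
lane 8: grp=2 (8/4), tig=0 (8%4)
i=3: r=2+8=10, c=0*2+1=1

10,1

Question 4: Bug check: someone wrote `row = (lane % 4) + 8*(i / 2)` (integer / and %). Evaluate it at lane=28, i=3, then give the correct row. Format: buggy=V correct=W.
buggy=8 correct=15

`(lane % 4) + 8*(i / 2)`[28,3]->8
L=28->g=28>>2=7, t=28&3=0
[3]->row 7+8=15  col 0·2+1=1
row: 8 vs 15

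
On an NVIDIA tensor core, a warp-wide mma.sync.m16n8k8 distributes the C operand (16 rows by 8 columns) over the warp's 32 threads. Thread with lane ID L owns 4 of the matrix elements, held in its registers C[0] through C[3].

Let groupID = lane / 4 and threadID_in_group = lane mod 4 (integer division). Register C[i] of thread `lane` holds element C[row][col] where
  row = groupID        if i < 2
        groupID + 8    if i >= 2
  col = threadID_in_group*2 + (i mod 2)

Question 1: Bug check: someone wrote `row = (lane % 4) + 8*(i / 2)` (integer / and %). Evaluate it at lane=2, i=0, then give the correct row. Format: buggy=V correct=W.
`(lane % 4) + 8*(i / 2)`[2,0]=>2
lane 2: grp=0 (2/4), tig=2 (2%4)
i=0: r=0+0=0, c=2*2+0=4
row: 2 vs 0

buggy=2 correct=0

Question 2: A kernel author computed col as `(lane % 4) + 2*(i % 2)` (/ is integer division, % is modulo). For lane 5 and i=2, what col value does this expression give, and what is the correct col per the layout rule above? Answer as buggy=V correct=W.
buggy=1 correct=2

`(lane % 4) + 2*(i % 2)`[5,2]->1
L=5->g=5>>2=1, t=5&3=1
[2]->row 1+8=9  col 1·2+0=2
col: 1 vs 2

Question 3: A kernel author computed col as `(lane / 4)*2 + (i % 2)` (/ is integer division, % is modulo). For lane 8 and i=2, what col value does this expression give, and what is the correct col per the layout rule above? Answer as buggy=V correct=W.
buggy=4 correct=0

`(lane / 4)*2 + (i % 2)`[8,2]=>4
L=8=>grp=8>>2=2, tig=8&3=0
[2]=>row 2+8=10  col 0·2+0=0
col: 4 vs 0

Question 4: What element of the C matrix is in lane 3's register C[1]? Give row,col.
lane 3=>3/4=0, 3 mod 4=3
i=1  r:0+0=>0  c:2·3+1=>7

0,7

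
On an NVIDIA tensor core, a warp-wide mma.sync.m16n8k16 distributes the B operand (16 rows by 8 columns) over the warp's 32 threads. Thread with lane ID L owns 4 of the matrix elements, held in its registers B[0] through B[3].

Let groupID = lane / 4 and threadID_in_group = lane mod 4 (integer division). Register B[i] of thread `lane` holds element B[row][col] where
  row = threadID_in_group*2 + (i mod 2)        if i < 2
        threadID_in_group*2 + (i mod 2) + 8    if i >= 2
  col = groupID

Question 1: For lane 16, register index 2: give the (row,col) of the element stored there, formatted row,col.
8,4

L=16→G=16>>2=4, T=16&3=0
[2]→row 0·2+0+8=8  col G=4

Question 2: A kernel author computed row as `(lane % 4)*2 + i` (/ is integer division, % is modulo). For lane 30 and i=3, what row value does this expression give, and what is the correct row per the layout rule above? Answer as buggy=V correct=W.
buggy=7 correct=13

`(lane % 4)*2 + i`[30,3]=>7
L=30=>grp=30>>2=7, tig=30&3=2
[3]=>row 2·2+1+8=13  col grp=7
row: 7 vs 13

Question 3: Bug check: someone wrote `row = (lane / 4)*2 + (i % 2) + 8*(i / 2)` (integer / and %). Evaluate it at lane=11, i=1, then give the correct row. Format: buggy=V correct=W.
buggy=5 correct=7

`(lane / 4)*2 + (i % 2) + 8*(i / 2)`[11,1]⇒5
lane 11: gr=2 (11/4), th=3 (11%4)
i=1: r=3*2+1+0=7, c=gr=2
row: 5 vs 7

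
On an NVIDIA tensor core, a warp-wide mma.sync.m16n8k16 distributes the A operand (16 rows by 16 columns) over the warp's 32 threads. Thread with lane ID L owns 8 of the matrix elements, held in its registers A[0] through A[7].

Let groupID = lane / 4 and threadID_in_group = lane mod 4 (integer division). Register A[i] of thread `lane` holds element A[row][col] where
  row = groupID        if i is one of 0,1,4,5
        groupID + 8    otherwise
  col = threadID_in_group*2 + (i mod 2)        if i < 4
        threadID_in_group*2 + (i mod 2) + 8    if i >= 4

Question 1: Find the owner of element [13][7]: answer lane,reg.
23,3

r=13->g=5,rb=1  c=7->cb=0,t=3,b0=1
L=5*4+3=23  i=0*4+1*2+1=3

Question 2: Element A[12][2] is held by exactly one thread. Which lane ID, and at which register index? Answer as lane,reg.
17,2

r: 12->gid=4,r8=1  c: 2->c8=0,tid=1,i&1=0
L=4*4+1=17  i=0*4+1*2+0=2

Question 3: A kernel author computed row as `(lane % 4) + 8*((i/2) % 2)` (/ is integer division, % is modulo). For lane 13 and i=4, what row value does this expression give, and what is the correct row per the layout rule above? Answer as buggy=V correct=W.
buggy=1 correct=3

`(lane % 4) + 8*((i/2) % 2)`[13,4]->1
lane 13: gid=3 (13/4), tid=1 (13%4)
i=4: r=3+0=3, c=1*2+0+8=10
row: 1 vs 3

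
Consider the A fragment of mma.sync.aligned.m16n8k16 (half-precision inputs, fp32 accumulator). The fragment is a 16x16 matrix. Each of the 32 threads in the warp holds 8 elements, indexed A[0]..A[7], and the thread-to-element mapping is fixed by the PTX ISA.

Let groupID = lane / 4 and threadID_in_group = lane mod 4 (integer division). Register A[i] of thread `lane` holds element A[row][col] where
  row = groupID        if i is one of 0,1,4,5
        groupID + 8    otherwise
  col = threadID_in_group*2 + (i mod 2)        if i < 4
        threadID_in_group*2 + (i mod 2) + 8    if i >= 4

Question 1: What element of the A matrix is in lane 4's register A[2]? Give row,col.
4: grp=1,tig=0
[2] (1+8,0*2+0+0) = (9,0)

9,0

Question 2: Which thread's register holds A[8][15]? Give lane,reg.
r=8→G=0,rhi=1  c=15→chi=1,T=3,p=1
L=0*4+3=3  i=1*4+1*2+1=7

3,7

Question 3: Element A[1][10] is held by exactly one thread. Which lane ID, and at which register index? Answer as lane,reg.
5,4

r=1→G=1,rhi=0  c=10→chi=1,T=1,p=0
L=1*4+1=5  i=1*4+0*2+0=4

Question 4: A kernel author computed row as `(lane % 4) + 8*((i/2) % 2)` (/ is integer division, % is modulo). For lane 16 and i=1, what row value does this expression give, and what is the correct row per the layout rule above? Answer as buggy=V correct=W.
buggy=0 correct=4

`(lane % 4) + 8*((i/2) % 2)`[16,1]⇒0
L=16⇒gr=16>>2=4, th=16&3=0
[1]⇒row 4+0=4  col 0·2+1+0=1
row: 0 vs 4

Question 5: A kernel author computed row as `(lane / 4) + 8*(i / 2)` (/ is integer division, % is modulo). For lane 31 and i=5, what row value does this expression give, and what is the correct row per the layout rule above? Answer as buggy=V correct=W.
`(lane / 4) + 8*(i / 2)`[31,5]->23
31: g=7,t=3
[5] (7+0,3*2+1+8) = (7,15)
row: 23 vs 7

buggy=23 correct=7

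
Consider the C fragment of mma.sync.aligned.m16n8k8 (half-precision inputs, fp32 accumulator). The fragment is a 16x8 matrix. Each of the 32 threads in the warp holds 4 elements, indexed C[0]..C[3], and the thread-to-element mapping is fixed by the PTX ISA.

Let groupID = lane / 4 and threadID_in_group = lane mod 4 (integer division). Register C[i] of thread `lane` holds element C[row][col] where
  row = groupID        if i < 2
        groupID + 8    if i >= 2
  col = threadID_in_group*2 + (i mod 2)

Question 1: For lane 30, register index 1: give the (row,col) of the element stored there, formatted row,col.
lane 30: grp=7 (30/4), tig=2 (30%4)
i=1: r=7+0=7, c=2*2+1=5

7,5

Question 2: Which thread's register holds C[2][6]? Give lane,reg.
11,0

r=2⇒gr=2,Rb=0  c=6⇒th=3,odd=0
L=2*4+3=11  i=0*2+0=0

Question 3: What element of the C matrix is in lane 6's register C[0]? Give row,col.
1,4

lane 6: G=1 (6/4), T=2 (6%4)
i=0: r=1+0=1, c=2*2+0=4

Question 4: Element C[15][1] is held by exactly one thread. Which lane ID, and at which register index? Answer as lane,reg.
28,3

r: 15->gid=7,r8=1  c: 1->tid=0,i&1=1
L=7*4+0=28  i=1*2+1=3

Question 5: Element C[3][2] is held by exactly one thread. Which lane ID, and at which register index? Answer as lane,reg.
r=3->g=3,rb=0  c=2->t=1,b0=0
L=3*4+1=13  i=0*2+0=0

13,0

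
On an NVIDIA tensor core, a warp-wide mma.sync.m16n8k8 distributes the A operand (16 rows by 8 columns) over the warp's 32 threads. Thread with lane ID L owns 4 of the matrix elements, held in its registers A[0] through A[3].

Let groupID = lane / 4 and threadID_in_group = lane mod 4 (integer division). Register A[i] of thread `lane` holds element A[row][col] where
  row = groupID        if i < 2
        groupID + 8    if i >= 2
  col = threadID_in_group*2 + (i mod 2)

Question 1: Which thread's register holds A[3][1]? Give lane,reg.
r: 3->gid=3,r8=0  c: 1->tid=0,i&1=1
L=3*4+0=12  i=0*2+1=1

12,1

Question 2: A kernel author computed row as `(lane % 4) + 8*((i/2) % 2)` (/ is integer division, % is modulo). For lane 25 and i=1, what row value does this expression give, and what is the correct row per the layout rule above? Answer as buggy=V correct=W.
`(lane % 4) + 8*((i/2) % 2)`[25,1]→1
lane 25: G=6 (25/4), T=1 (25%4)
i=1: r=6+0=6, c=1*2+1=3
row: 1 vs 6

buggy=1 correct=6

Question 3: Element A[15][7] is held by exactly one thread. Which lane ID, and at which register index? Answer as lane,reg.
31,3

r=15⇒gr=7,Rb=1  c=7⇒th=3,odd=1
L=7*4+3=31  i=1*2+1=3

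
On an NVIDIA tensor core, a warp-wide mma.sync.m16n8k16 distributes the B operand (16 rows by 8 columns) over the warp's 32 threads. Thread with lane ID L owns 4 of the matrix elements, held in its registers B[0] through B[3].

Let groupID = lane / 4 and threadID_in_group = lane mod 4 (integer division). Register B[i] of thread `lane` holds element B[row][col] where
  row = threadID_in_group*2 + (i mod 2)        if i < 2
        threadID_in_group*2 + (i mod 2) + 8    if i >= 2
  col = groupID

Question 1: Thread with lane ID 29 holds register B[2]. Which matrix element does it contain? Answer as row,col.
10,7

L=29->gid=29>>2=7, tid=29&3=1
[2]->row 1·2+0+8=10  col gid=7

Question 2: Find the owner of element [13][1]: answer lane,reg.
6,3

c=1->g=1  r=13->rb=1,t=2,b0=1
L=1*4+2=6  i=1*2+1=3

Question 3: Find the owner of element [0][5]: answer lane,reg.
c:5=>grp=5  r:0=>rB=0,tig=0,lo=0
L=5*4+0=20  i=0*2+0=0

20,0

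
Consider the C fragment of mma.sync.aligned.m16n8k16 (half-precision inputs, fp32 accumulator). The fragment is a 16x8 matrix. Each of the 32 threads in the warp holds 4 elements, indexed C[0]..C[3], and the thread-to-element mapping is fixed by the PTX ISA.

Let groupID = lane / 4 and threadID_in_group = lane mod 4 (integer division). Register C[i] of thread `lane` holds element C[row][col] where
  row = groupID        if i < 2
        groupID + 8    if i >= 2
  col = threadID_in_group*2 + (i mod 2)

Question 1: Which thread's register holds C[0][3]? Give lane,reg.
1,1

r=0⇒gr=0,Rb=0  c=3⇒th=1,odd=1
L=0*4+1=1  i=0*2+1=1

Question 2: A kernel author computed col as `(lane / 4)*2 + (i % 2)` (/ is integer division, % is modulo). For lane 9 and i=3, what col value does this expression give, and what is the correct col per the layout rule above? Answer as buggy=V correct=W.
`(lane / 4)*2 + (i % 2)`[9,3]→5
lane 9→9/4=2, 9 mod 4=1
i=3  r:2+8→10  c:2·1+1→3
col: 5 vs 3

buggy=5 correct=3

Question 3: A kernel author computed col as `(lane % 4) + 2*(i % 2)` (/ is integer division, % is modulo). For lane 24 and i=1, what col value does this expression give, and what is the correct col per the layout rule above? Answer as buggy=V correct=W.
buggy=2 correct=1

`(lane % 4) + 2*(i % 2)`[24,1]->2
lane 24->24/4=6, 24 mod 4=0
i=1  r:6+0->6  c:2·0+1->1
col: 2 vs 1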